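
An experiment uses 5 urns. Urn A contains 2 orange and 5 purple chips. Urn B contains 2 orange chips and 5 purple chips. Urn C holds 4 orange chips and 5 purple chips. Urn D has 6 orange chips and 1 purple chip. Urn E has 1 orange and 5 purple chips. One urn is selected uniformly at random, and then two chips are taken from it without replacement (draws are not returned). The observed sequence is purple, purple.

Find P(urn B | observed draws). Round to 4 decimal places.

0.2510

The likelihood of the observed sequence under each hypothesis: P(data | urn A) = (5/7)(4/6) = 10/21; P(data | urn B) = (5/7)(4/6) = 10/21; P(data | urn C) = (5/9)(4/8) = 5/18; P(data | urn D) = (1/7)(0/6) = 0; P(data | urn E) = (5/6)(4/5) = 2/3.
The prior-weighted likelihoods are 1/5 · 10/21 = 2/21, 1/5 · 10/21 = 2/21, 1/5 · 5/18 = 1/18, 1/5 · 0 = 0, 1/5 · 2/3 = 2/15; these sum to 239/630.
By Bayes' rule, P(urn B | data) = (2/21) / (239/630) = 60/239.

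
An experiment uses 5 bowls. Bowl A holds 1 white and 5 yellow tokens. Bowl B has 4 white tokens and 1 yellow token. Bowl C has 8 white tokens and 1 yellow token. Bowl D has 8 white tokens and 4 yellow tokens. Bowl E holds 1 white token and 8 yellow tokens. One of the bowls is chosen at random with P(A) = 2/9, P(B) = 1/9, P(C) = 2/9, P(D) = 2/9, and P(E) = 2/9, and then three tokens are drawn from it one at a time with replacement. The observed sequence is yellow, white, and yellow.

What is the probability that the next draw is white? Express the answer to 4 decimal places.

0.3315

The likelihood of the observed sequence under each hypothesis: P(data | bowl A) = (5/6)(1/6)(5/6) = 0.11574; P(data | bowl B) = (1/5)(4/5)(1/5) = 0.032; P(data | bowl C) = (1/9)(8/9)(1/9) = 0.010974; P(data | bowl D) = (4/12)(8/12)(4/12) = 0.074074; P(data | bowl E) = (8/9)(1/9)(8/9) = 0.087791.
Weighting by the prior gives 2/9 · 0.11574 = 0.02572, 1/9 · 0.032 = 0.0035556, 2/9 · 0.010974 = 0.0024387, 2/9 · 0.074074 = 0.016461, 2/9 · 0.087791 = 0.019509; these sum to 0.067684.
The posterior is then P(bowl A | data) = 0.38, P(bowl B | data) = 0.052531, P(bowl C | data) = 0.03603, P(bowl D | data) = 0.2432, P(bowl E | data) = 0.28824.
Averaging over the posterior, P(white next | data) = (1/6)(0.38) + (4/5)(0.052531) + (8/9)(0.03603) + (2/3)(0.2432) + (1/9)(0.28824) = 0.33155.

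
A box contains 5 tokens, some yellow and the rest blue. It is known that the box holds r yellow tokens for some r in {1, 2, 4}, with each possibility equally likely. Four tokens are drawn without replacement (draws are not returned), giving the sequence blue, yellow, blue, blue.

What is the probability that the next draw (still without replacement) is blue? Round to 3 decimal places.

Under each hypothesis, the probability of the observed sequence is: P(data | r = 1) = (4/5)(1/4)(3/3)(2/2) = 1/5; P(data | r = 2) = (3/5)(2/4)(2/3)(1/2) = 1/10; P(data | r = 4) = (1/5)(4/4)(0/3) = 0.
Weighting by the prior gives 1/3 · 1/5 = 1/15, 1/3 · 1/10 = 1/30, 1/3 · 0 = 0; with total 1/10.
Dividing through by the total gives posterior P(r = 1 | data) = 2/3, P(r = 2 | data) = 1/3, P(r = 4 | data) = 0.
Averaging over the posterior, P(blue next | data) = (1)(2/3) + (0)(1/3) = 2/3.

0.667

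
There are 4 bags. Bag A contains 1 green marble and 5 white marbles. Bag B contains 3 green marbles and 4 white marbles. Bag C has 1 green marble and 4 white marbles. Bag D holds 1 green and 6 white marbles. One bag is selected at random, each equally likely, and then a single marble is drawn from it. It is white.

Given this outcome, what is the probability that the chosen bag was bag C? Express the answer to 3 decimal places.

Compute the likelihood of this draw for each case: P(data | bag A) = (5/6) = 5/6; P(data | bag B) = (4/7) = 4/7; P(data | bag C) = (4/5) = 4/5; P(data | bag D) = (6/7) = 6/7.
The prior-weighted likelihoods are 1/4 · 5/6 = 5/24, 1/4 · 4/7 = 1/7, 1/4 · 4/5 = 1/5, 1/4 · 6/7 = 3/14; these sum to 643/840.
Hence P(bag C | data) = (1/5) / (643/840) = 168/643.

0.261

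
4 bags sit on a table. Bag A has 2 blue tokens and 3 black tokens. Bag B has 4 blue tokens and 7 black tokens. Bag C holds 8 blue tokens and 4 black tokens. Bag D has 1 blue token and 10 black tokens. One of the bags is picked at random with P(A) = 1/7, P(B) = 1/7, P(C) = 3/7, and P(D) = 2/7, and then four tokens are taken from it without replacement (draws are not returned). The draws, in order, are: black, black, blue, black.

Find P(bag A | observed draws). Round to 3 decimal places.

For each hypothesis, P(data | H) works out to: P(data | bag A) = (3/5)(2/4)(2/3)(1/2) = 0.1; P(data | bag B) = (7/11)(6/10)(4/9)(5/8) = 0.10606; P(data | bag C) = (4/12)(3/11)(8/10)(2/9) = 0.016162; P(data | bag D) = (10/11)(9/10)(1/9)(8/8) = 0.090909.
Weighting by the prior gives 1/7 · 0.1 = 0.014286, 1/7 · 0.10606 = 0.015152, 3/7 · 0.016162 = 0.0069264, 2/7 · 0.090909 = 0.025974; summing to 0.062338.
Hence P(bag A | data) = (0.014286) / (0.062338) = 0.22917.

0.229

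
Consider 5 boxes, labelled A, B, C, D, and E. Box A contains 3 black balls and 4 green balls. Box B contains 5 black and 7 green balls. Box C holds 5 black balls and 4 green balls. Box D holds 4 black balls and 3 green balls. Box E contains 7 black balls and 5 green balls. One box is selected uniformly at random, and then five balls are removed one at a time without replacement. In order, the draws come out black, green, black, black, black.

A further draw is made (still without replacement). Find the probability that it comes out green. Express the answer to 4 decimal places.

The likelihood of the observed sequence under each hypothesis: P(data | box A) = (3/7)(4/6)(2/5)(1/4)(0/3) = 0; P(data | box B) = (5/12)(7/11)(4/10)(3/9)(2/8) = 0.0088384; P(data | box C) = (5/9)(4/8)(4/7)(3/6)(2/5) = 0.031746; P(data | box D) = (4/7)(3/6)(3/5)(2/4)(1/3) = 0.028571; P(data | box E) = (7/12)(5/11)(6/10)(5/9)(4/8) = 0.044192.
Weighting by the prior gives 1/5 · 0 = 0, 1/5 · 0.0088384 = 0.0017677, 1/5 · 0.031746 = 0.0063492, 1/5 · 0.028571 = 0.0057143, 1/5 · 0.044192 = 0.0088384; summing to 0.02267.
Normalising, the posterior is P(box A | data) = 0, P(box B | data) = 0.077976, P(box C | data) = 0.28008, P(box D | data) = 0.25207, P(box E | data) = 0.38988.
So P(green next | data) = Σ P(green next | H) P(H | data) = (6/7)(0.077976) + (3/4)(0.28008) + (1)(0.25207) + (4/7)(0.38988) = 0.75175.

0.7518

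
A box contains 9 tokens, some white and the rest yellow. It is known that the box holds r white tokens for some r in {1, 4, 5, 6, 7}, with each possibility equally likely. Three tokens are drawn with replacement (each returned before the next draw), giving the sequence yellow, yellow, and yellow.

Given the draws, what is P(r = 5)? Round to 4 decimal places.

0.0870

For each hypothesis, P(data | H) works out to: P(data | r = 1) = (8/9)(8/9)(8/9) = 0.70233; P(data | r = 4) = (5/9)(5/9)(5/9) = 0.17147; P(data | r = 5) = (4/9)(4/9)(4/9) = 0.087791; P(data | r = 6) = (3/9)(3/9)(3/9) = 0.037037; P(data | r = 7) = (2/9)(2/9)(2/9) = 0.010974.
The prior-weighted likelihoods are 1/5 · 0.70233 = 0.14047, 1/5 · 0.17147 = 0.034294, 1/5 · 0.087791 = 0.017558, 1/5 · 0.037037 = 0.0074074, 1/5 · 0.010974 = 0.0021948; with total 0.20192.
By Bayes' rule, P(r = 5 | data) = (0.017558) / (0.20192) = 0.086957.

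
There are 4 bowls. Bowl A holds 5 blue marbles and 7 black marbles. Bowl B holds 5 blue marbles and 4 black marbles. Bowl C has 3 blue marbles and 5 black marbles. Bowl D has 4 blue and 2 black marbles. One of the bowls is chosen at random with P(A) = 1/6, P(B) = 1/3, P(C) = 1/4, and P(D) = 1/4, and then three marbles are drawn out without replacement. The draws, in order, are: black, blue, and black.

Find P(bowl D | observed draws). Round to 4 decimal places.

0.1307

Compute the likelihood of the observed sequence for each case: P(data | bowl A) = (7/12)(5/11)(6/10) = 0.15909; P(data | bowl B) = (4/9)(5/8)(3/7) = 0.11905; P(data | bowl C) = (5/8)(3/7)(4/6) = 0.17857; P(data | bowl D) = (2/6)(4/5)(1/4) = 0.066667.
The prior-weighted likelihoods are 1/6 · 0.15909 = 0.026515, 1/3 · 0.11905 = 0.039683, 1/4 · 0.17857 = 0.044643, 1/4 · 0.066667 = 0.016667; these sum to 0.12751.
Hence P(bowl D | data) = (0.016667) / (0.12751) = 0.13071.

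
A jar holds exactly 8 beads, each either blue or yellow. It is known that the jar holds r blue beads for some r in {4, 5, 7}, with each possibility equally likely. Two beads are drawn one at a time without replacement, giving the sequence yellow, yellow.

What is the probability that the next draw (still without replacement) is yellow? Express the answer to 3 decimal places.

Under each hypothesis, the probability of the observed sequence is: P(data | r = 4) = (4/8)(3/7) = 3/14; P(data | r = 5) = (3/8)(2/7) = 3/28; P(data | r = 7) = (1/8)(0/7) = 0.
Weighting by the prior gives 1/3 · 3/14 = 1/14, 1/3 · 3/28 = 1/28, 1/3 · 0 = 0; summing to 3/28.
Normalising, the posterior is P(r = 4 | data) = 2/3, P(r = 5 | data) = 1/3, P(r = 7 | data) = 0.
Averaging over the posterior, P(yellow next | data) = (1/3)(2/3) + (1/6)(1/3) = 5/18.

0.278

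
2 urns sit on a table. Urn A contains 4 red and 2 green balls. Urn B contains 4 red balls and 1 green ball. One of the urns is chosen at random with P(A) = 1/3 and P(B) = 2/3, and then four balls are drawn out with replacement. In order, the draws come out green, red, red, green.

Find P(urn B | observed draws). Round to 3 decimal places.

0.509

Compute the likelihood of the observed sequence for each case: P(data | urn A) = (2/6)(4/6)(4/6)(2/6) = 0.049383; P(data | urn B) = (1/5)(4/5)(4/5)(1/5) = 0.0256.
Multiplying each by its prior: 1/3 · 0.049383 = 0.016461, 2/3 · 0.0256 = 0.017067; these sum to 0.033528.
Hence P(urn B | data) = (0.017067) / (0.033528) = 0.50903.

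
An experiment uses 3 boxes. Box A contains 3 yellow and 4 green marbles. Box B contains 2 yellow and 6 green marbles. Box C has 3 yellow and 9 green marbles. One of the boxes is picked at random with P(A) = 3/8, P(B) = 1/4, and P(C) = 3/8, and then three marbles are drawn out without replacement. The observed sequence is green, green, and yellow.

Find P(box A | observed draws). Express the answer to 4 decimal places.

0.3775

For each hypothesis, P(data | H) works out to: P(data | box A) = (4/7)(3/6)(3/5) = 0.17143; P(data | box B) = (6/8)(5/7)(2/6) = 0.17857; P(data | box C) = (9/12)(8/11)(3/10) = 0.16364.
Multiplying each by its prior: 3/8 · 0.17143 = 0.064286, 1/4 · 0.17857 = 0.044643, 3/8 · 0.16364 = 0.061364; these sum to 0.17029.
Therefore the posterior P(box A | data) = (0.064286) / (0.17029) = 0.3775.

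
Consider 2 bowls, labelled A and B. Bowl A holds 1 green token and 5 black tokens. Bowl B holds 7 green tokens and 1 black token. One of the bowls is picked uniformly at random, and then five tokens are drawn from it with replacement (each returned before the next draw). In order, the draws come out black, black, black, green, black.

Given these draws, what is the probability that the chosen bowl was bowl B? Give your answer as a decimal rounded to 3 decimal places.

0.003

For each hypothesis, P(data | H) works out to: P(data | bowl A) = (5/6)(5/6)(5/6)(1/6)(5/6) = 0.080376; P(data | bowl B) = (1/8)(1/8)(1/8)(7/8)(1/8) = 0.00021362.
Multiplying each by its prior: 1/2 · 0.080376 = 0.040188, 1/2 · 0.00021362 = 0.00010681; with total 0.040295.
Therefore the posterior P(bowl B | data) = (0.00010681) / (0.040295) = 0.0026508.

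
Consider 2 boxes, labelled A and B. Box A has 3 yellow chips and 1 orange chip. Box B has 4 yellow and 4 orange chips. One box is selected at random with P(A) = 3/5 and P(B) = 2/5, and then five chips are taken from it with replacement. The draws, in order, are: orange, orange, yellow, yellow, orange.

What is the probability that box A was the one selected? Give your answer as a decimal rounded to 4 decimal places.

For each hypothesis, P(data | H) works out to: P(data | box A) = (1/4)(1/4)(3/4)(3/4)(1/4) = 0.0087891; P(data | box B) = (4/8)(4/8)(4/8)(4/8)(4/8) = 0.03125.
The prior-weighted likelihoods are 3/5 · 0.0087891 = 0.0052734, 2/5 · 0.03125 = 0.0125; these sum to 0.017773.
By Bayes' rule, P(box A | data) = (0.0052734) / (0.017773) = 0.2967.

0.2967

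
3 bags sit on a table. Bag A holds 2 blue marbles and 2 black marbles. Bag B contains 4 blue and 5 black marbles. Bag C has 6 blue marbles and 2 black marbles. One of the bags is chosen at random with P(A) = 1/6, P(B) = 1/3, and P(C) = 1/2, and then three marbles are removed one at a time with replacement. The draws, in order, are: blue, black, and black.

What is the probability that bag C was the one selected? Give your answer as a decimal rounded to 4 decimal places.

0.2604

Under each hypothesis, the probability of the observed sequence is: P(data | bag A) = (2/4)(2/4)(2/4) = 0.125; P(data | bag B) = (4/9)(5/9)(5/9) = 0.13717; P(data | bag C) = (6/8)(2/8)(2/8) = 0.046875.
The prior-weighted likelihoods are 1/6 · 0.125 = 0.020833, 1/3 · 0.13717 = 0.045725, 1/2 · 0.046875 = 0.023438; these sum to 0.089996.
Hence P(bag C | data) = (0.023438) / (0.089996) = 0.26043.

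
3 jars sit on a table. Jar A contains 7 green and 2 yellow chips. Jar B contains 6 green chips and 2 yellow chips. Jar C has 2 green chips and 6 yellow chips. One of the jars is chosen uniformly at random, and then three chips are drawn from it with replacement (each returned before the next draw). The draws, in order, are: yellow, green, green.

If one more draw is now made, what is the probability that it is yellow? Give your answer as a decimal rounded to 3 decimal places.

For each hypothesis, P(data | H) works out to: P(data | jar A) = (2/9)(7/9)(7/9) = 0.13443; P(data | jar B) = (2/8)(6/8)(6/8) = 0.14062; P(data | jar C) = (6/8)(2/8)(2/8) = 0.046875.
The prior-weighted likelihoods are 1/3 · 0.13443 = 0.04481, 1/3 · 0.14062 = 0.046875, 1/3 · 0.046875 = 0.015625; these sum to 0.10731.
The posterior is then P(jar A | data) = 0.41758, P(jar B | data) = 0.43682, P(jar C | data) = 0.14561.
Averaging over the posterior, P(yellow next | data) = (2/9)(0.41758) + (1/4)(0.43682) + (3/4)(0.14561) = 0.3112.

0.311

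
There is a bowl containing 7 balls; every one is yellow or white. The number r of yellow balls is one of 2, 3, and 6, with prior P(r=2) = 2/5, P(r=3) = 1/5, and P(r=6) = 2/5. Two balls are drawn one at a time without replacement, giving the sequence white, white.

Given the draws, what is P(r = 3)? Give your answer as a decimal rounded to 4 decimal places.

Compute the likelihood of the observed sequence for each case: P(data | r = 2) = (5/7)(4/6) = 10/21; P(data | r = 3) = (4/7)(3/6) = 2/7; P(data | r = 6) = (1/7)(0/6) = 0.
The prior-weighted likelihoods are 2/5 · 10/21 = 4/21, 1/5 · 2/7 = 2/35, 2/5 · 0 = 0; these sum to 26/105.
Therefore the posterior P(r = 3 | data) = (2/35) / (26/105) = 3/13.

0.2308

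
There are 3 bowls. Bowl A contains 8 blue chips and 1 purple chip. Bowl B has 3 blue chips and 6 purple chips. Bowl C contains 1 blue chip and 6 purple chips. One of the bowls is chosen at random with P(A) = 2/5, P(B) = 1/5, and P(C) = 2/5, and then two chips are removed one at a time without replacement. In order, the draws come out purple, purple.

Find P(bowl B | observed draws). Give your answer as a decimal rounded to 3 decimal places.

0.226

The likelihood of the observed sequence under each hypothesis: P(data | bowl A) = (1/9)(0/8) = 0; P(data | bowl B) = (6/9)(5/8) = 5/12; P(data | bowl C) = (6/7)(5/6) = 5/7.
Weighting by the prior gives 2/5 · 0 = 0, 1/5 · 5/12 = 1/12, 2/5 · 5/7 = 2/7; summing to 31/84.
So P(bowl B | data) = (1/12) / (31/84) = 7/31.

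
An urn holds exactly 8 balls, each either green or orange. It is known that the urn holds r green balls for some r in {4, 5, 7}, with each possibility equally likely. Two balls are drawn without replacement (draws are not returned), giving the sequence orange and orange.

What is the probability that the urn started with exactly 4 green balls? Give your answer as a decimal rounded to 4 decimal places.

0.6667

For each hypothesis, P(data | H) works out to: P(data | r = 4) = (4/8)(3/7) = 3/14; P(data | r = 5) = (3/8)(2/7) = 3/28; P(data | r = 7) = (1/8)(0/7) = 0.
The prior-weighted likelihoods are 1/3 · 3/14 = 1/14, 1/3 · 3/28 = 1/28, 1/3 · 0 = 0; with total 3/28.
By Bayes' rule, P(r = 4 | data) = (1/14) / (3/28) = 2/3.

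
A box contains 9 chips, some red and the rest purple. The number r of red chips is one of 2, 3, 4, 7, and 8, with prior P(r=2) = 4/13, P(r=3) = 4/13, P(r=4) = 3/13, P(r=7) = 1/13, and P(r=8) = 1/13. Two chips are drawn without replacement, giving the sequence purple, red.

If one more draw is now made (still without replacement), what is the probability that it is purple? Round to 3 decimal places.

For each hypothesis, P(data | H) works out to: P(data | r = 2) = (7/9)(2/8) = 7/36; P(data | r = 3) = (6/9)(3/8) = 1/4; P(data | r = 4) = (5/9)(4/8) = 5/18; P(data | r = 7) = (2/9)(7/8) = 7/36; P(data | r = 8) = (1/9)(8/8) = 1/9.
Weighting by the prior gives 4/13 · 7/36 = 7/117, 4/13 · 1/4 = 1/13, 3/13 · 5/18 = 5/78, 1/13 · 7/36 = 7/468, 1/13 · 1/9 = 1/117; these sum to 35/156.
Dividing through by the total gives posterior P(r = 2 | data) = 4/15, P(r = 3 | data) = 12/35, P(r = 4 | data) = 2/7, P(r = 7 | data) = 1/15, P(r = 8 | data) = 4/105.
Averaging over the posterior, P(purple next | data) = (6/7)(4/15) + (5/7)(12/35) + (4/7)(2/7) + (1/7)(1/15) + (0)(4/105) = 95/147.

0.646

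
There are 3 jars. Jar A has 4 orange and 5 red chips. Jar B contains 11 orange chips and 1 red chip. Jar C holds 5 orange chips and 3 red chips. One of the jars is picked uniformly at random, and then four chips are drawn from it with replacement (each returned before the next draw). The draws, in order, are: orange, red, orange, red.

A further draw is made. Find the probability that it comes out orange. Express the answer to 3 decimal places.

0.549

Compute the likelihood of the observed sequence for each case: P(data | jar A) = (4/9)(5/9)(4/9)(5/9) = 0.060966; P(data | jar B) = (11/12)(1/12)(11/12)(1/12) = 0.0058353; P(data | jar C) = (5/8)(3/8)(5/8)(3/8) = 0.054932.
The prior-weighted likelihoods are 1/3 · 0.060966 = 0.020322, 1/3 · 0.0058353 = 0.0019451, 1/3 · 0.054932 = 0.018311; summing to 0.040578.
Dividing through by the total gives posterior P(jar A | data) = 0.50082, P(jar B | data) = 0.047935, P(jar C | data) = 0.45125.
So P(orange next | data) = Σ P(orange next | H) P(H | data) = (4/9)(0.50082) + (11/12)(0.047935) + (5/8)(0.45125) = 0.54856.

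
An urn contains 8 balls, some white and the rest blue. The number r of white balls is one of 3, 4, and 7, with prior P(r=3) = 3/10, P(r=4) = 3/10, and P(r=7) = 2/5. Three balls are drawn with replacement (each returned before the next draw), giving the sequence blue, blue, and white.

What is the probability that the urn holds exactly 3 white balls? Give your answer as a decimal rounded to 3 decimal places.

For each hypothesis, P(data | H) works out to: P(data | r = 3) = (5/8)(5/8)(3/8) = 0.14648; P(data | r = 4) = (4/8)(4/8)(4/8) = 0.125; P(data | r = 7) = (1/8)(1/8)(7/8) = 0.013672.
Multiplying each by its prior: 3/10 · 0.14648 = 0.043945, 3/10 · 0.125 = 0.0375, 2/5 · 0.013672 = 0.0054687; summing to 0.086914.
Therefore the posterior P(r = 3 | data) = (0.043945) / (0.086914) = 0.50562.

0.506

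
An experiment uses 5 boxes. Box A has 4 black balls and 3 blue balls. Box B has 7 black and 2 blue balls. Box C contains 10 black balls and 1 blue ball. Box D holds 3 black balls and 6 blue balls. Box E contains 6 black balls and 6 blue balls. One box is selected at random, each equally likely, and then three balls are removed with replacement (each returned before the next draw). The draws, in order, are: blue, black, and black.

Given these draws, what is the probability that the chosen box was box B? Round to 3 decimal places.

0.245

The likelihood of the observed sequence under each hypothesis: P(data | box A) = (3/7)(4/7)(4/7) = 0.13994; P(data | box B) = (2/9)(7/9)(7/9) = 0.13443; P(data | box C) = (1/11)(10/11)(10/11) = 0.075131; P(data | box D) = (6/9)(3/9)(3/9) = 0.074074; P(data | box E) = (6/12)(6/12)(6/12) = 0.125.
Multiplying each by its prior: 1/5 · 0.13994 = 0.027988, 1/5 · 0.13443 = 0.026886, 1/5 · 0.075131 = 0.015026, 1/5 · 0.074074 = 0.014815, 1/5 · 0.125 = 0.025; summing to 0.10972.
By Bayes' rule, P(box B | data) = (0.026886) / (0.10972) = 0.24505.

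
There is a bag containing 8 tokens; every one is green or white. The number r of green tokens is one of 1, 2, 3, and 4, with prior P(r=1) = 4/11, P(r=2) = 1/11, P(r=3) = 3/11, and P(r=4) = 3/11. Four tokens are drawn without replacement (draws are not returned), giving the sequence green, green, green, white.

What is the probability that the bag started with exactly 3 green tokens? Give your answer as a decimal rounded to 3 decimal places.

0.238

Compute the likelihood of the observed sequence for each case: P(data | r = 1) = (1/8)(0/7) = 0; P(data | r = 2) = (2/8)(1/7)(0/6) = 0; P(data | r = 3) = (3/8)(2/7)(1/6)(5/5) = 1/56; P(data | r = 4) = (4/8)(3/7)(2/6)(4/5) = 2/35.
Weighting by the prior gives 4/11 · 0 = 0, 1/11 · 0 = 0, 3/11 · 1/56 = 3/616, 3/11 · 2/35 = 6/385; summing to 9/440.
Hence P(r = 3 | data) = (3/616) / (9/440) = 5/21.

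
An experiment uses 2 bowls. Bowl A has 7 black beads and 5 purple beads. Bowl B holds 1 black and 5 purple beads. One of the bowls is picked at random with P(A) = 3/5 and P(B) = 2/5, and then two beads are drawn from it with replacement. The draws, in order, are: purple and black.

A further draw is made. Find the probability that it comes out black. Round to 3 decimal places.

Under each hypothesis, the probability of the observed sequence is: P(data | bowl A) = (5/12)(7/12) = 35/144; P(data | bowl B) = (5/6)(1/6) = 5/36.
The prior-weighted likelihoods are 3/5 · 35/144 = 7/48, 2/5 · 5/36 = 1/18; these sum to 29/144.
Dividing through by the total gives posterior P(bowl A | data) = 21/29, P(bowl B | data) = 8/29.
So P(black next | data) = Σ P(black next | H) P(H | data) = (7/12)(21/29) + (1/6)(8/29) = 163/348.

0.468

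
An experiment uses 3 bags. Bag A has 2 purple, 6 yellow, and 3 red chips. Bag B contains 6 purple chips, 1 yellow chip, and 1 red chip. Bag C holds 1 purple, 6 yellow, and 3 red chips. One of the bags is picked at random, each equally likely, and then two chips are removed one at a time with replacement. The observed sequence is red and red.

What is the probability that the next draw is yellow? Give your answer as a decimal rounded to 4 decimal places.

0.5362

Under each hypothesis, the probability of the observed sequence is: P(data | bag A) = (3/11)(3/11) = 0.07438; P(data | bag B) = (1/8)(1/8) = 0.015625; P(data | bag C) = (3/10)(3/10) = 0.09.
The prior-weighted likelihoods are 1/3 · 0.07438 = 0.024793, 1/3 · 0.015625 = 0.0052083, 1/3 · 0.09 = 0.03; summing to 0.060002.
Dividing through by the total gives posterior P(bag A | data) = 0.41321, P(bag B | data) = 0.086803, P(bag C | data) = 0.49999.
So P(yellow next | data) = Σ P(yellow next | H) P(H | data) = (6/11)(0.41321) + (1/8)(0.086803) + (3/5)(0.49999) = 0.53623.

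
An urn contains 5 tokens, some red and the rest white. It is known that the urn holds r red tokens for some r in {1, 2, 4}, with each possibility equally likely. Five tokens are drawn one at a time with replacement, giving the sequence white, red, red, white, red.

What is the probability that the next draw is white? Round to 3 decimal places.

For each hypothesis, P(data | H) works out to: P(data | r = 1) = (4/5)(1/5)(1/5)(4/5)(1/5) = 0.00512; P(data | r = 2) = (3/5)(2/5)(2/5)(3/5)(2/5) = 0.02304; P(data | r = 4) = (1/5)(4/5)(4/5)(1/5)(4/5) = 0.02048.
Multiplying each by its prior: 1/3 · 0.00512 = 0.0017067, 1/3 · 0.02304 = 0.00768, 1/3 · 0.02048 = 0.0068267; these sum to 0.016213.
The posterior is then P(r = 1 | data) = 0.10526, P(r = 2 | data) = 0.47368, P(r = 4 | data) = 0.42105.
The predictive probability is P(white next | data) = (4/5)(0.10526) + (3/5)(0.47368) + (1/5)(0.42105) = 0.45263.

0.453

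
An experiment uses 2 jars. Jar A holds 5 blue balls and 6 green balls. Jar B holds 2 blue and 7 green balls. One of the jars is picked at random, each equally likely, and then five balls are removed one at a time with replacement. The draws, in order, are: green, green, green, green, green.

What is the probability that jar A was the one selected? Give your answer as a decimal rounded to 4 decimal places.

For each hypothesis, P(data | H) works out to: P(data | jar A) = (6/11)(6/11)(6/11)(6/11)(6/11) = 0.048283; P(data | jar B) = (7/9)(7/9)(7/9)(7/9)(7/9) = 0.28463.
Weighting by the prior gives 1/2 · 0.048283 = 0.024141, 1/2 · 0.28463 = 0.14231; these sum to 0.16646.
So P(jar A | data) = (0.024141) / (0.16646) = 0.14503.

0.1450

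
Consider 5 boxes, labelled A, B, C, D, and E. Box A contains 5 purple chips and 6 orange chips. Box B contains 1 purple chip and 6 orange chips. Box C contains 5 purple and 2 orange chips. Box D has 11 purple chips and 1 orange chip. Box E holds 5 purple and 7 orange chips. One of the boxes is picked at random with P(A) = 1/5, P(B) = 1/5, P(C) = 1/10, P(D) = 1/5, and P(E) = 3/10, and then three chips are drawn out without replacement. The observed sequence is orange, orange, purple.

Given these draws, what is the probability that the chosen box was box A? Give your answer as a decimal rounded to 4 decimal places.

The likelihood of the observed sequence under each hypothesis: P(data | box A) = (6/11)(5/10)(5/9) = 5/33; P(data | box B) = (6/7)(5/6)(1/5) = 1/7; P(data | box C) = (2/7)(1/6)(5/5) = 1/21; P(data | box D) = (1/12)(0/11) = 0; P(data | box E) = (7/12)(6/11)(5/10) = 7/44.
Multiplying each by its prior: 1/5 · 5/33 = 1/33, 1/5 · 1/7 = 1/35, 1/10 · 1/21 = 1/210, 1/5 · 0 = 0, 3/10 · 7/44 = 21/440; summing to 49/440.
So P(box A | data) = (1/33) / (49/440) = 40/147.

0.2721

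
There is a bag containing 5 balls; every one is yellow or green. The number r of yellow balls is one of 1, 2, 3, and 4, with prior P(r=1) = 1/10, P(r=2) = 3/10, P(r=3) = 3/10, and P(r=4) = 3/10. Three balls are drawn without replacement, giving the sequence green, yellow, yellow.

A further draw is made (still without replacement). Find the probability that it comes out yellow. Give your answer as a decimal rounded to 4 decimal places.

Compute the likelihood of the observed sequence for each case: P(data | r = 1) = (4/5)(1/4)(0/3) = 0; P(data | r = 2) = (3/5)(2/4)(1/3) = 1/10; P(data | r = 3) = (2/5)(3/4)(2/3) = 1/5; P(data | r = 4) = (1/5)(4/4)(3/3) = 1/5.
Multiplying each by its prior: 1/10 · 0 = 0, 3/10 · 1/10 = 3/100, 3/10 · 1/5 = 3/50, 3/10 · 1/5 = 3/50; these sum to 3/20.
Dividing through by the total gives posterior P(r = 1 | data) = 0, P(r = 2 | data) = 1/5, P(r = 3 | data) = 2/5, P(r = 4 | data) = 2/5.
The predictive probability is P(yellow next | data) = (0)(1/5) + (1/2)(2/5) + (1)(2/5) = 3/5.

0.6000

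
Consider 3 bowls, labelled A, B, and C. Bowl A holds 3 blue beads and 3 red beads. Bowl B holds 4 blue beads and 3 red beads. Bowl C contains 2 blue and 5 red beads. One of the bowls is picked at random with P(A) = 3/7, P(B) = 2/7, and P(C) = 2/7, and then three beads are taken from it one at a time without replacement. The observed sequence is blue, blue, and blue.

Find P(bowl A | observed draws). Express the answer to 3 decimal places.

0.396

Compute the likelihood of the observed sequence for each case: P(data | bowl A) = (3/6)(2/5)(1/4) = 1/20; P(data | bowl B) = (4/7)(3/6)(2/5) = 4/35; P(data | bowl C) = (2/7)(1/6)(0/5) = 0.
The prior-weighted likelihoods are 3/7 · 1/20 = 3/140, 2/7 · 4/35 = 8/245, 2/7 · 0 = 0; with total 53/980.
Hence P(bowl A | data) = (3/140) / (53/980) = 21/53.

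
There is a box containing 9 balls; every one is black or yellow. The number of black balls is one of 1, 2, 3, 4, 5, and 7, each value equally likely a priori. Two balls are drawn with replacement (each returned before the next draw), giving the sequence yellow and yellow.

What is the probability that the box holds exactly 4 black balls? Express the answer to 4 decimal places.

0.1289

Under each hypothesis, the probability of the observed sequence is: P(data | r = 1) = (8/9)(8/9) = 64/81; P(data | r = 2) = (7/9)(7/9) = 49/81; P(data | r = 3) = (6/9)(6/9) = 4/9; P(data | r = 4) = (5/9)(5/9) = 25/81; P(data | r = 5) = (4/9)(4/9) = 16/81; P(data | r = 7) = (2/9)(2/9) = 4/81.
Weighting by the prior gives 1/6 · 64/81 = 32/243, 1/6 · 49/81 = 49/486, 1/6 · 4/9 = 2/27, 1/6 · 25/81 = 25/486, 1/6 · 16/81 = 8/243, 1/6 · 4/81 = 2/243; summing to 97/243.
By Bayes' rule, P(r = 4 | data) = (25/486) / (97/243) = 25/194.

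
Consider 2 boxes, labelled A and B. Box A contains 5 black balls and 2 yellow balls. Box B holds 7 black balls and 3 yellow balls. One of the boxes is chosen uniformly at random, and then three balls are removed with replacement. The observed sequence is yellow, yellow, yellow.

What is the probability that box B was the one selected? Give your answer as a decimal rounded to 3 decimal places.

0.537

For each hypothesis, P(data | H) works out to: P(data | box A) = (2/7)(2/7)(2/7) = 0.023324; P(data | box B) = (3/10)(3/10)(3/10) = 0.027.
Weighting by the prior gives 1/2 · 0.023324 = 0.011662, 1/2 · 0.027 = 0.0135; summing to 0.025162.
Hence P(box B | data) = (0.0135) / (0.025162) = 0.53653.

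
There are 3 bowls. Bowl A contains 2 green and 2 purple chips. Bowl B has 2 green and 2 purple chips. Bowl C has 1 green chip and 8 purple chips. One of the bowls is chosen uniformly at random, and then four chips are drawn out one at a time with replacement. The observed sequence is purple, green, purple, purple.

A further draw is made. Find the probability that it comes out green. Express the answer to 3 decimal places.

0.351

For each hypothesis, P(data | H) works out to: P(data | bowl A) = (2/4)(2/4)(2/4)(2/4) = 0.0625; P(data | bowl B) = (2/4)(2/4)(2/4)(2/4) = 0.0625; P(data | bowl C) = (8/9)(1/9)(8/9)(8/9) = 0.078037.
Multiplying each by its prior: 1/3 · 0.0625 = 0.020833, 1/3 · 0.0625 = 0.020833, 1/3 · 0.078037 = 0.026012; with total 0.067679.
The posterior is then P(bowl A | data) = 0.30783, P(bowl B | data) = 0.30783, P(bowl C | data) = 0.38435.
Averaging over the posterior, P(green next | data) = (1/2)(0.30783) + (1/2)(0.30783) + (1/9)(0.38435) = 0.35053.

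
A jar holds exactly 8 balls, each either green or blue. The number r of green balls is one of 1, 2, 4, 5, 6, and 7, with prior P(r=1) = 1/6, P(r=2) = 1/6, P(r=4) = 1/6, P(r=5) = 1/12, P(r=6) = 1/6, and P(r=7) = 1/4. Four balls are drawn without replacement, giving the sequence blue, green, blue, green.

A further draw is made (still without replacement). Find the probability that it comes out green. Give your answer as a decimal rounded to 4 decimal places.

0.5463

Compute the likelihood of the observed sequence for each case: P(data | r = 1) = (7/8)(1/7)(6/6)(0/5) = 0; P(data | r = 2) = (6/8)(2/7)(5/6)(1/5) = 1/28; P(data | r = 4) = (4/8)(4/7)(3/6)(3/5) = 3/35; P(data | r = 5) = (3/8)(5/7)(2/6)(4/5) = 1/14; P(data | r = 6) = (2/8)(6/7)(1/6)(5/5) = 1/28; P(data | r = 7) = (1/8)(7/7)(0/6) = 0.
The prior-weighted likelihoods are 1/6 · 0 = 0, 1/6 · 1/28 = 1/168, 1/6 · 3/35 = 1/70, 1/12 · 1/14 = 1/168, 1/6 · 1/28 = 1/168, 1/4 · 0 = 0; with total 9/280.
Normalising, the posterior is P(r = 1 | data) = 0, P(r = 2 | data) = 5/27, P(r = 4 | data) = 4/9, P(r = 5 | data) = 5/27, P(r = 6 | data) = 5/27, P(r = 7 | data) = 0.
Averaging over the posterior, P(green next | data) = (0)(5/27) + (1/2)(4/9) + (3/4)(5/27) + (1)(5/27) = 59/108.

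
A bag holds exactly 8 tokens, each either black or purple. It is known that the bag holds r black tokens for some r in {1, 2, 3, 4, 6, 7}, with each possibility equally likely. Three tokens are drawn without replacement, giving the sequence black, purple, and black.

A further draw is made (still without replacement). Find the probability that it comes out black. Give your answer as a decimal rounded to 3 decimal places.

0.600

The likelihood of the observed sequence under each hypothesis: P(data | r = 1) = (1/8)(7/7)(0/6) = 0; P(data | r = 2) = (2/8)(6/7)(1/6) = 1/28; P(data | r = 3) = (3/8)(5/7)(2/6) = 5/56; P(data | r = 4) = (4/8)(4/7)(3/6) = 1/7; P(data | r = 6) = (6/8)(2/7)(5/6) = 5/28; P(data | r = 7) = (7/8)(1/7)(6/6) = 1/8.
Weighting by the prior gives 1/6 · 0 = 0, 1/6 · 1/28 = 1/168, 1/6 · 5/56 = 5/336, 1/6 · 1/7 = 1/42, 1/6 · 5/28 = 5/168, 1/6 · 1/8 = 1/48; summing to 2/21.
Normalising, the posterior is P(r = 1 | data) = 0, P(r = 2 | data) = 1/16, P(r = 3 | data) = 5/32, P(r = 4 | data) = 1/4, P(r = 6 | data) = 5/16, P(r = 7 | data) = 7/32.
The predictive probability is P(black next | data) = (0)(1/16) + (1/5)(5/32) + (2/5)(1/4) + (4/5)(5/16) + (1)(7/32) = 3/5.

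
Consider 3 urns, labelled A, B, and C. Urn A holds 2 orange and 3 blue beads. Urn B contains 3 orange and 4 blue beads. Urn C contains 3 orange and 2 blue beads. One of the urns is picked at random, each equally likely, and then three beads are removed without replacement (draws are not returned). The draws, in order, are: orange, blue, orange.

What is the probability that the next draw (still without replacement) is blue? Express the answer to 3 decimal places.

Under each hypothesis, the probability of the observed sequence is: P(data | urn A) = (2/5)(3/4)(1/3) = 1/10; P(data | urn B) = (3/7)(4/6)(2/5) = 4/35; P(data | urn C) = (3/5)(2/4)(2/3) = 1/5.
Weighting by the prior gives 1/3 · 1/10 = 1/30, 1/3 · 4/35 = 4/105, 1/3 · 1/5 = 1/15; these sum to 29/210.
The posterior is then P(urn A | data) = 7/29, P(urn B | data) = 8/29, P(urn C | data) = 14/29.
So P(blue next | data) = Σ P(blue next | H) P(H | data) = (1)(7/29) + (3/4)(8/29) + (1/2)(14/29) = 20/29.

0.690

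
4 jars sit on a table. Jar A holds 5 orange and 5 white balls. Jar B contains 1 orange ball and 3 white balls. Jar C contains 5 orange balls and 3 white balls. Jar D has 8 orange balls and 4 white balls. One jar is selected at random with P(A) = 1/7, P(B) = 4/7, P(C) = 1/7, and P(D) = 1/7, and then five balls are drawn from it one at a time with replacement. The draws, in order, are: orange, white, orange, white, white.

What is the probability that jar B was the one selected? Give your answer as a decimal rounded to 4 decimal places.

0.6069

Compute the likelihood of the observed sequence for each case: P(data | jar A) = (5/10)(5/10)(5/10)(5/10)(5/10) = 0.03125; P(data | jar B) = (1/4)(3/4)(1/4)(3/4)(3/4) = 0.026367; P(data | jar C) = (5/8)(3/8)(5/8)(3/8)(3/8) = 0.020599; P(data | jar D) = (8/12)(4/12)(8/12)(4/12)(4/12) = 0.016461.
Multiplying each by its prior: 1/7 · 0.03125 = 0.0044643, 4/7 · 0.026367 = 0.015067, 1/7 · 0.020599 = 0.0029428, 1/7 · 0.016461 = 0.0023516; these sum to 0.024826.
By Bayes' rule, P(jar B | data) = (0.015067) / (0.024826) = 0.60691.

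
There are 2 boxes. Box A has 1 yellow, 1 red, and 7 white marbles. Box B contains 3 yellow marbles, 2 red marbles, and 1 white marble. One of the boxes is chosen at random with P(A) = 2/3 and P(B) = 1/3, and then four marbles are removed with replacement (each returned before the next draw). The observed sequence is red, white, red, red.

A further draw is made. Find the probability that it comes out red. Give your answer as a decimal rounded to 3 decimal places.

The likelihood of the observed sequence under each hypothesis: P(data | box A) = (1/9)(7/9)(1/9)(1/9) = 0.0010669; P(data | box B) = (2/6)(1/6)(2/6)(2/6) = 0.0061728.
The prior-weighted likelihoods are 2/3 · 0.0010669 = 0.00071127, 1/3 · 0.0061728 = 0.0020576; these sum to 0.0027689.
Normalising, the posterior is P(box A | data) = 0.25688, P(box B | data) = 0.74312.
The predictive probability is P(red next | data) = (1/9)(0.25688) + (1/3)(0.74312) = 0.27625.

0.276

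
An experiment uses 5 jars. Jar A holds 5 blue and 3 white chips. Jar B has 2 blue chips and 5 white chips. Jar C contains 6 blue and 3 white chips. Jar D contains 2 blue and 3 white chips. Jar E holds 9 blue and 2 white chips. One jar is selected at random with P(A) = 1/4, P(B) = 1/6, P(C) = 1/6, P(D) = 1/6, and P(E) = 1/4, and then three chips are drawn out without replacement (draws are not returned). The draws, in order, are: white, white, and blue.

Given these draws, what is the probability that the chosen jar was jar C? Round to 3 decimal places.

Under each hypothesis, the probability of the observed sequence is: P(data | jar A) = (3/8)(2/7)(5/6) = 0.089286; P(data | jar B) = (5/7)(4/6)(2/5) = 0.19048; P(data | jar C) = (3/9)(2/8)(6/7) = 0.071429; P(data | jar D) = (3/5)(2/4)(2/3) = 0.2; P(data | jar E) = (2/11)(1/10)(9/9) = 0.018182.
The prior-weighted likelihoods are 1/4 · 0.089286 = 0.022321, 1/6 · 0.19048 = 0.031746, 1/6 · 0.071429 = 0.011905, 1/6 · 0.2 = 0.033333, 1/4 · 0.018182 = 0.0045455; summing to 0.10385.
So P(jar C | data) = (0.011905) / (0.10385) = 0.11463.

0.115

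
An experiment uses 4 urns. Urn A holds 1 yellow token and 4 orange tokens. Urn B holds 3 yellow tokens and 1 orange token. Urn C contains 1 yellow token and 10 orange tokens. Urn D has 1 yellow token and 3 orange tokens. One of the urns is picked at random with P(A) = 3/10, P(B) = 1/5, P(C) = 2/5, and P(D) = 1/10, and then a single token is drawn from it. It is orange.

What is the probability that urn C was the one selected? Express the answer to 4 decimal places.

The likelihood of this draw under each hypothesis: P(data | urn A) = (4/5) = 0.8; P(data | urn B) = (1/4) = 0.25; P(data | urn C) = (10/11) = 0.90909; P(data | urn D) = (3/4) = 0.75.
Weighting by the prior gives 3/10 · 0.8 = 0.24, 1/5 · 0.25 = 0.05, 2/5 · 0.90909 = 0.36364, 1/10 · 0.75 = 0.075; these sum to 0.72864.
By Bayes' rule, P(urn C | data) = (0.36364) / (0.72864) = 0.49906.

0.4991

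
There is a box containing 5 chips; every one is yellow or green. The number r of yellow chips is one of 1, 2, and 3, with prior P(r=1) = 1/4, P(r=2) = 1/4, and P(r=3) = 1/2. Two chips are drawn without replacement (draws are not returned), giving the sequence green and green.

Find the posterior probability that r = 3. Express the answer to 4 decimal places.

0.1818

Under each hypothesis, the probability of the observed sequence is: P(data | r = 1) = (4/5)(3/4) = 3/5; P(data | r = 2) = (3/5)(2/4) = 3/10; P(data | r = 3) = (2/5)(1/4) = 1/10.
The prior-weighted likelihoods are 1/4 · 3/5 = 3/20, 1/4 · 3/10 = 3/40, 1/2 · 1/10 = 1/20; these sum to 11/40.
By Bayes' rule, P(r = 3 | data) = (1/20) / (11/40) = 2/11.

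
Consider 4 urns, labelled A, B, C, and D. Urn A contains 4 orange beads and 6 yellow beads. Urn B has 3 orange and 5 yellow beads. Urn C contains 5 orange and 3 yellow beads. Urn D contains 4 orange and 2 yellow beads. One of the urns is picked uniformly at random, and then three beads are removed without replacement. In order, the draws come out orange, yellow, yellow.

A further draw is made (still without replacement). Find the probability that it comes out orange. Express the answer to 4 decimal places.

Compute the likelihood of the observed sequence for each case: P(data | urn A) = (4/10)(6/9)(5/8) = 0.16667; P(data | urn B) = (3/8)(5/7)(4/6) = 0.17857; P(data | urn C) = (5/8)(3/7)(2/6) = 0.089286; P(data | urn D) = (4/6)(2/5)(1/4) = 0.066667.
Weighting by the prior gives 1/4 · 0.16667 = 0.041667, 1/4 · 0.17857 = 0.044643, 1/4 · 0.089286 = 0.022321, 1/4 · 0.066667 = 0.016667; with total 0.1253.
Normalising, the posterior is P(urn A | data) = 0.33254, P(urn B | data) = 0.35629, P(urn C | data) = 0.17815, P(urn D | data) = 0.13302.
The predictive probability is P(orange next | data) = (3/7)(0.33254) + (2/5)(0.35629) + (4/5)(0.17815) + (1)(0.13302) = 0.56057.

0.5606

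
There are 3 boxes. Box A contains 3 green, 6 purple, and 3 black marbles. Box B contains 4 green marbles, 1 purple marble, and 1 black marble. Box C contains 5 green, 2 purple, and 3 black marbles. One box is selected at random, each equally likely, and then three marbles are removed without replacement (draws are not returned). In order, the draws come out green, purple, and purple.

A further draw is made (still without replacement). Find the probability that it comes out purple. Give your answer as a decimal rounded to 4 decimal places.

0.3692

Under each hypothesis, the probability of the observed sequence is: P(data | box A) = (3/12)(6/11)(5/10) = 0.068182; P(data | box B) = (4/6)(1/5)(0/4) = 0; P(data | box C) = (5/10)(2/9)(1/8) = 0.013889.
The prior-weighted likelihoods are 1/3 · 0.068182 = 0.022727, 1/3 · 0 = 0, 1/3 · 0.013889 = 0.0046296; summing to 0.027357.
Dividing through by the total gives posterior P(box A | data) = 0.83077, P(box B | data) = 0, P(box C | data) = 0.16923.
So P(purple next | data) = Σ P(purple next | H) P(H | data) = (4/9)(0.83077) + (0)(0.16923) = 0.36923.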